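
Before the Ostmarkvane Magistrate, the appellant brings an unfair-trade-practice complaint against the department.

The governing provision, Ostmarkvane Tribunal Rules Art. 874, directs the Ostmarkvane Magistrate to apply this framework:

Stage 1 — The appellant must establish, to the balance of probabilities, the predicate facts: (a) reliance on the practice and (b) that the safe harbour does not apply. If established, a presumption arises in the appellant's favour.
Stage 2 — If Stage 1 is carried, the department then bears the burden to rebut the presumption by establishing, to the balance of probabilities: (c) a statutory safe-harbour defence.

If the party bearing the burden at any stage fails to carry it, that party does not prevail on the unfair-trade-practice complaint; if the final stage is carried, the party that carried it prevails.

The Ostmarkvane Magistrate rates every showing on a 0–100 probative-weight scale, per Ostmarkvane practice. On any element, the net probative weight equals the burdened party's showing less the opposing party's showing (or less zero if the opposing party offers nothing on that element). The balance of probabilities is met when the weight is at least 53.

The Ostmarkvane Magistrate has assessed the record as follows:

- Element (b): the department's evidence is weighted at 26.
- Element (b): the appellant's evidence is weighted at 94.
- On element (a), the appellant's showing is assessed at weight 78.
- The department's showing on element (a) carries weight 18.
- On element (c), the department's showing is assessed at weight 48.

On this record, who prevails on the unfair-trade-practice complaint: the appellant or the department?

At Stage 1 the appellant must meet the balance of probabilities (weight is at least 53): on (a) the weight is 78 less the opposing 18 gives net 60, ≥ 53, so (a) meets the standard; on (b) the weight is 94 less the opposing 26 gives net 68, ≥ 53, so (b) meets the standard.
  All elements met. The burden passes to the department.
At Stage 2 the department must meet the balance of probabilities (weight is at least 53): on (c) the weight is 48, < 53, so (c) does not meet the standard.
  Not every element is met, so the department fails to carry Stage 2.
The analysis ends at Stage 2; the appellant prevails.

appellant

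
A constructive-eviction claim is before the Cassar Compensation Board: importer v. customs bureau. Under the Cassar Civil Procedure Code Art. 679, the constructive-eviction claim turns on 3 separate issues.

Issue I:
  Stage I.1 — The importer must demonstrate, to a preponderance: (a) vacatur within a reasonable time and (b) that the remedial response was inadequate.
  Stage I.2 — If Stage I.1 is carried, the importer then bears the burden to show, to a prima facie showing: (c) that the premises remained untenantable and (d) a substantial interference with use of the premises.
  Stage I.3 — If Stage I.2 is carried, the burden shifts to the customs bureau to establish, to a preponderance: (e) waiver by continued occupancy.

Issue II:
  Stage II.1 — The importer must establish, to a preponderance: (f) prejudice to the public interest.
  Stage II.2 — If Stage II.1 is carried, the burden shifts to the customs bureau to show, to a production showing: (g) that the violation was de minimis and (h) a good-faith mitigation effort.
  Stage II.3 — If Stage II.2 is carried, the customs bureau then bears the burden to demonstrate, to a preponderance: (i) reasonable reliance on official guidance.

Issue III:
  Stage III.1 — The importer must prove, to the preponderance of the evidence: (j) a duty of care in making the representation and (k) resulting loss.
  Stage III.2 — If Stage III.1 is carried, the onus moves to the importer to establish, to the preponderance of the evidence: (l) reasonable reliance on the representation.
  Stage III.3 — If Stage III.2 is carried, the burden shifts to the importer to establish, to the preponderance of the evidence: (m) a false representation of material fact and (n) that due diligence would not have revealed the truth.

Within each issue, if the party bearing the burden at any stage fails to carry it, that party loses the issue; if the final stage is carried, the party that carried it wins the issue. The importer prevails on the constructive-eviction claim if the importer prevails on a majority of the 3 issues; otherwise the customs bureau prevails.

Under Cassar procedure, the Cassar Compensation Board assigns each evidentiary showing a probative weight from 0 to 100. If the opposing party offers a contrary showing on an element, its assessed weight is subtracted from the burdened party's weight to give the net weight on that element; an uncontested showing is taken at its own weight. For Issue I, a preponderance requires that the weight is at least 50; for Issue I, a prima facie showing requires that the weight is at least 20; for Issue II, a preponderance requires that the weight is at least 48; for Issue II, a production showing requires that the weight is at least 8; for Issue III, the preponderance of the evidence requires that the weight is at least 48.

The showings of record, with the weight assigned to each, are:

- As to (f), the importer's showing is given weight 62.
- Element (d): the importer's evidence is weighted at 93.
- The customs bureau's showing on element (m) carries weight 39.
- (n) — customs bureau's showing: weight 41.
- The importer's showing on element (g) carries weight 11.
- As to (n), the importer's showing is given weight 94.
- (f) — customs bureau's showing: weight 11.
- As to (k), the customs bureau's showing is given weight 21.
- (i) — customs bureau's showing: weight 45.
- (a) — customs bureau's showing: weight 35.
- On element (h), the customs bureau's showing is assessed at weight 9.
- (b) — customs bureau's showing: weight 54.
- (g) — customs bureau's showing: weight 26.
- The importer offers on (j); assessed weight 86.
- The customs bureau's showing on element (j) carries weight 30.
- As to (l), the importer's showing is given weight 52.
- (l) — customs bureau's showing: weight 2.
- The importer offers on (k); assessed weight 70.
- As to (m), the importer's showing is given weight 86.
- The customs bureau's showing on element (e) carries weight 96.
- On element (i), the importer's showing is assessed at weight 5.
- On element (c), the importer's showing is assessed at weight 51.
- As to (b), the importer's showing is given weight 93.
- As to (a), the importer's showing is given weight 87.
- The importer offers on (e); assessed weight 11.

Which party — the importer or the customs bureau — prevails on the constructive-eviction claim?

customs bureau

— Issue I —
At Stage I.1 the importer must meet a preponderance (weight is at least 50): on (a) the weight is 87 less the opposing 35 gives net 52, which does reach 50, so (a) meets the standard; on (b) the weight is 93 less the opposing 54 gives net 39, which does not reach 50, so (b) does not meet the standard.
  Not every element is met, so the importer fails to carry Stage I.1.
So the customs bureau prevails on this issue.
— Issue II —
At Stage II.1 the importer must meet a preponderance (weight is at least 48): on (f) the weight is 62 less the opposing 11 gives net 51, which does reach 48, so (f) meets the standard.
  The importer carries Stage II.1; the customs bureau now bears the burden.
At Stage II.2 the customs bureau must meet a production showing (weight is at least 8): on (g) the weight is 26 less the opposing 11 gives net 15, which does reach 8, so (g) meets the standard; on (h) the weight is 9, ≥ 8, so (h) meets the standard.
  Stage II.2 carried; the burden remains with the customs bureau.
At Stage II.3 the customs bureau must meet a preponderance (weight is at least 48): on (i) the weight is 45 less the opposing 5 gives net 40, < 48, so (i) does not meet the standard.
  The customs bureau does not carry Stage II.3.
So the importer prevails on this issue.
— Issue III —
Stage III.1 (importer, the preponderance of the evidence, weight is at least 48): (j) net 86−30=56 ≥ 48 — meets; (k) net 70−21=49 ≥ 48 — meets.
  Stage III.1 carried; the burden remains with the importer.
Stage III.2 (importer, the preponderance of the evidence, weight is at least 48): (l) net 52−2=50 ≥ 48 — meets.
  All elements met. The importer retains the burden for Stage III.3.
Stage III.3 (importer, the preponderance of the evidence, weight is at least 48): (m) net 86−39=47 < 48 — fails; (n) net 94−41=53 ≥ 48 — meets.
  The importer does not carry Stage III.3.
The analysis ends at Stage III.3; the customs bureau prevails on this issue.
Per-issue: Issue I → customs bureau; Issue II → importer; Issue III → customs bureau. The importer must prevail on a majority of issues; overall, the customs bureau prevails.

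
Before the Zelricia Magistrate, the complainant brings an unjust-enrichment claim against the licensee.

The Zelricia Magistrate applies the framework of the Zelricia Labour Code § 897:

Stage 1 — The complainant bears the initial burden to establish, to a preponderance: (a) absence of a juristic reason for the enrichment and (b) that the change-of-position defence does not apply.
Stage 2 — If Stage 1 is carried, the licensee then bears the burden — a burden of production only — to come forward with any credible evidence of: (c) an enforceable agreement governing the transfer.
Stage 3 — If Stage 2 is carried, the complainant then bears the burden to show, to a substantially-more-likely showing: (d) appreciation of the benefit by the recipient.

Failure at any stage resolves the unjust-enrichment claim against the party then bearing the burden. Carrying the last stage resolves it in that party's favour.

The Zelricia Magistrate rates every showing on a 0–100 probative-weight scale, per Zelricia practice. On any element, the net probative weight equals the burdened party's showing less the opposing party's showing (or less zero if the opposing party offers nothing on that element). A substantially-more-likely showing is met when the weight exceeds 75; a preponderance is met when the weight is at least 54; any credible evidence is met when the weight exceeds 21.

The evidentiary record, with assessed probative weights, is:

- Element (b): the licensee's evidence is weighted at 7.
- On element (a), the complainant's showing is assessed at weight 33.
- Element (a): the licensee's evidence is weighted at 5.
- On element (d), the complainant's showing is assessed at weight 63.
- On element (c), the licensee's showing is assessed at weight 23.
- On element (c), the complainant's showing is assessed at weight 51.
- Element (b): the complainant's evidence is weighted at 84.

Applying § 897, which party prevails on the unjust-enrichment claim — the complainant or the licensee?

licensee

At Stage 1 the complainant must meet a preponderance (weight is at least 54): on (a) the weight is 33 less the opposing 5 gives net 28, < 54, so (a) does not meet the standard; on (b) the weight is 84 less the opposing 7 gives net 77, which does reach 54, so (b) meets the standard.
  The complainant does not carry Stage 1.
The analysis ends at Stage 1; the licensee prevails.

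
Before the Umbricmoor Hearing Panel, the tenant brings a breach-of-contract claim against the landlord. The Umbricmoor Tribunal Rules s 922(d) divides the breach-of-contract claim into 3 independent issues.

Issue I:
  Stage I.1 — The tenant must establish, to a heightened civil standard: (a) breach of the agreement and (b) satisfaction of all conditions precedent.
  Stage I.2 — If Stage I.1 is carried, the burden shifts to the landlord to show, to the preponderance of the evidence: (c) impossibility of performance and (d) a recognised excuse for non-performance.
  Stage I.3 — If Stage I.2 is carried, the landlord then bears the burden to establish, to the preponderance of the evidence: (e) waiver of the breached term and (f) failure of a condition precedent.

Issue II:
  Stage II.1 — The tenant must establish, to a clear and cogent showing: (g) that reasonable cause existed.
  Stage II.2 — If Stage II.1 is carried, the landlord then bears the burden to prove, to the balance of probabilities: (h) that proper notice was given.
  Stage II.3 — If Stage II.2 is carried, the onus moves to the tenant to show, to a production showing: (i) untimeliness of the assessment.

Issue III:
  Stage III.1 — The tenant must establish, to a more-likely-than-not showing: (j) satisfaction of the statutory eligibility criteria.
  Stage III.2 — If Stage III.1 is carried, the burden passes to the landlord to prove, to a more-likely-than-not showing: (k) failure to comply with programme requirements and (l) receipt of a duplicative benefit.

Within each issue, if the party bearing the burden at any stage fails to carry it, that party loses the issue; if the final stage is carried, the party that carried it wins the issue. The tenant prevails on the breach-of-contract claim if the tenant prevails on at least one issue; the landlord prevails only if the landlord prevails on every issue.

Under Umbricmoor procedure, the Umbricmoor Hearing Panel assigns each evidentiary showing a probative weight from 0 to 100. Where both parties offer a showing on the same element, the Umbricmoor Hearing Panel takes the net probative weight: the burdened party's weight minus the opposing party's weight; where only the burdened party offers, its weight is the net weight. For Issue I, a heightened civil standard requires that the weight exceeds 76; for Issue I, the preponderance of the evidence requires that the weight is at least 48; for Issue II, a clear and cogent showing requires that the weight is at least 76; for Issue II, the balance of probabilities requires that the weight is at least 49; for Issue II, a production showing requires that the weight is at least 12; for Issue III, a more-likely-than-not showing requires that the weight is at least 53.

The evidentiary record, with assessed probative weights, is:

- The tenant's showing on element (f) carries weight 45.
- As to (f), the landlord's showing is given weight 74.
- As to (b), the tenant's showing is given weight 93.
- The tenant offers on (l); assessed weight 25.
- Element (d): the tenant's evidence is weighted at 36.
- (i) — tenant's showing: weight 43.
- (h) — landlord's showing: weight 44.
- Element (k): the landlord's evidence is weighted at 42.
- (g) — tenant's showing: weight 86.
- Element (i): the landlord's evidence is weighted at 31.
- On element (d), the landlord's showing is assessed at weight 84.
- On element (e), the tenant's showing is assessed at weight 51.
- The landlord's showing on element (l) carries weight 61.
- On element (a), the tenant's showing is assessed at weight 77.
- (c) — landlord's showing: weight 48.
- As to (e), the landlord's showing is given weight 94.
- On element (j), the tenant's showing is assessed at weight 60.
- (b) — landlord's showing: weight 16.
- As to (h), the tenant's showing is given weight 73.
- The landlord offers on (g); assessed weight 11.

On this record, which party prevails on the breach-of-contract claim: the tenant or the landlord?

— Issue I —
At Stage I.1 the tenant must meet a heightened civil standard (weight exceeds 76): on (a) the weight is 77, > 76, so (a) meets the standard; on (b) the weight is 93 less the opposing 16 gives net 77, > 76, so (b) meets the standard.
  All elements met. The burden passes to the landlord.
At Stage I.2 the landlord must meet the preponderance of the evidence (weight is at least 48): on (c) the weight is 48, ≥ 48, so (c) meets the standard; on (d) the weight is 84 less the opposing 36 gives net 48, ≥ 48, so (d) meets the standard.
  Stage I.2 is satisfied; the landlord continues to bear the burden.
At Stage I.3 the landlord must meet the preponderance of the evidence (weight is at least 48): on (e) the weight is 94 less the opposing 51 gives net 43, < 48, so (e) does not meet the standard; on (f) the weight is 74 less the opposing 45 gives net 29, < 48, so (f) does not meet the standard.
  Not every element is met, so the landlord fails to carry Stage I.3.
So the tenant prevails on this issue.
— Issue II —
At Stage II.1 the tenant must meet a clear and cogent showing (weight is at least 76): on (g) the weight is 86 less the opposing 11 gives net 75, which does not reach 76, so (g) does not meet the standard.
  Not every element is met, so the tenant fails to carry Stage II.1.
The analysis ends at Stage II.1; the landlord prevails on this issue.
— Issue III —
Stage III.1 (tenant, a more-likely-than-not showing, weight is at least 53): (j) 60 ≥ 53 — meets.
  The tenant carries Stage III.1; the landlord now bears the burden.
Stage III.2 (landlord, a more-likely-than-not showing, weight is at least 53): (k) 42 < 53 — fails; (l) net 61−25=36 < 53 — fails.
  Not every element is met, so the landlord fails to carry Stage III.2.
So the tenant prevails on this issue.
Per-issue: Issue I → tenant; Issue II → landlord; Issue III → tenant. The tenant must prevail on at least one issue; overall, the tenant prevails.

tenant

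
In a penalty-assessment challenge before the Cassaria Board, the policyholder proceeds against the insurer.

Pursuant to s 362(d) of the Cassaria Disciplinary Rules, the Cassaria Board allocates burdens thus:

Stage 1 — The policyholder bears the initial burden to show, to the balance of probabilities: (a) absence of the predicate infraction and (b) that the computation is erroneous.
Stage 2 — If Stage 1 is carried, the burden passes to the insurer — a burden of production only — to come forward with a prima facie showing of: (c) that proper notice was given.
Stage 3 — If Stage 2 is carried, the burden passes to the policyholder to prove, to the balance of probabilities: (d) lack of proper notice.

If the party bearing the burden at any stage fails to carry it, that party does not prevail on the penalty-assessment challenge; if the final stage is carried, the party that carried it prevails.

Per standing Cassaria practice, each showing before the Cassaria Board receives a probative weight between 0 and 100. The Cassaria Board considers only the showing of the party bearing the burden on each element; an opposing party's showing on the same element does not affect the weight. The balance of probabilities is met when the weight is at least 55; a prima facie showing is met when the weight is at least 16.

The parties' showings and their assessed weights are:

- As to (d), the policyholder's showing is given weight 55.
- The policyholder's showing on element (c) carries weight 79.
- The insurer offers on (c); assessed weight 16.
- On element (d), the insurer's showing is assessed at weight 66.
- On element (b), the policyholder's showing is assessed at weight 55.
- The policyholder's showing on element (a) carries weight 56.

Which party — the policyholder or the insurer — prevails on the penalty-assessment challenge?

policyholder

Stage 1 — burden on policyholder; standard: the balance of probabilities (weight is at least 55).
    (a): 56 ≥ 55 [met]
    (b): 55 ≥ 55 [met]
  All elements met. The burden passes to the insurer.
Stage 2 — burden on insurer; standard: a prima facie showing (weight is at least 16).
    (c): 16 (policyholder's 79 disregarded) ≥ 16 [met]
  Stage 2 is satisfied; the onus moves to the policyholder.
Stage 3 — burden on policyholder; standard: the balance of probabilities (weight is at least 55).
    (d): 55 (insurer's 66 disregarded) ≥ 55 [met]
  The policyholder carries the last stage.
All stages carried — the policyholder prevails.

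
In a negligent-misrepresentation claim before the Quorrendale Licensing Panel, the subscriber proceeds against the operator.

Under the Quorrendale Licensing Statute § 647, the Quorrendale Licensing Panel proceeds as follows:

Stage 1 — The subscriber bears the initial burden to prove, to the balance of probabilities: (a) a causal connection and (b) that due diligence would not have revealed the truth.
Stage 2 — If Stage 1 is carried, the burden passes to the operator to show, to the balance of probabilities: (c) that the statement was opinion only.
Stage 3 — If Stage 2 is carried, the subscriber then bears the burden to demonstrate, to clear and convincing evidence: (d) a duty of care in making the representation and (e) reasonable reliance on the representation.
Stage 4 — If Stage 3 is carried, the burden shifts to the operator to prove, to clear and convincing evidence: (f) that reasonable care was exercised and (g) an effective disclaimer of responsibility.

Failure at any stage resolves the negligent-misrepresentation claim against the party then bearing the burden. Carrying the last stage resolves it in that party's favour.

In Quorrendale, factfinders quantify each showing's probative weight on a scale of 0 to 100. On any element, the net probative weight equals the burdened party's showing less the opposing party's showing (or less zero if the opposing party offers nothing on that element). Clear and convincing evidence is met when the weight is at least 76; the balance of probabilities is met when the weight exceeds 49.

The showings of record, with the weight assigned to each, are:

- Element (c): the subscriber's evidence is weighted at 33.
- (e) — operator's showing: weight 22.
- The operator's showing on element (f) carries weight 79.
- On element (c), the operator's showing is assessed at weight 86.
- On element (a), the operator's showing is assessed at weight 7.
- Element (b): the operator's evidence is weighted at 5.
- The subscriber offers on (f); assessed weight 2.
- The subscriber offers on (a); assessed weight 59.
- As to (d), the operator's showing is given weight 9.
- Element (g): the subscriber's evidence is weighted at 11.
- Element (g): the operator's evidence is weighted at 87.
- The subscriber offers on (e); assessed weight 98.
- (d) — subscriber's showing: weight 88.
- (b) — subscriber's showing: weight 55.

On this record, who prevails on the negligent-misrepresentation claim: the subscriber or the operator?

At Stage 1 the subscriber must meet the balance of probabilities (weight exceeds 49): on (a) the weight is 59 less the opposing 7 gives net 52, > 49, so (a) meets the standard; on (b) the weight is 55 less the opposing 5 gives net 50, > 49, so (b) meets the standard.
  Stage 1 is satisfied; the onus moves to the operator.
At Stage 2 the operator must meet the balance of probabilities (weight exceeds 49): on (c) the weight is 86 less the opposing 33 gives net 53, > 49, so (c) meets the standard.
  Stage 2 is satisfied; the onus moves to the subscriber.
At Stage 3 the subscriber must meet clear and convincing evidence (weight is at least 76): on (d) the weight is 88 less the opposing 9 gives net 79, ≥ 76, so (d) meets the standard; on (e) the weight is 98 less the opposing 22 gives net 76, ≥ 76, so (e) meets the standard.
  The subscriber carries Stage 3; the operator now bears the burden.
At Stage 4 the operator must meet clear and convincing evidence (weight is at least 76): on (f) the weight is 79 less the opposing 2 gives net 77, which does reach 76, so (f) meets the standard; on (g) the weight is 87 less the opposing 11 gives net 76, which does reach 76, so (g) meets the standard.
  All elements met at the final stage.
Every stage carried; the operator prevails.

operator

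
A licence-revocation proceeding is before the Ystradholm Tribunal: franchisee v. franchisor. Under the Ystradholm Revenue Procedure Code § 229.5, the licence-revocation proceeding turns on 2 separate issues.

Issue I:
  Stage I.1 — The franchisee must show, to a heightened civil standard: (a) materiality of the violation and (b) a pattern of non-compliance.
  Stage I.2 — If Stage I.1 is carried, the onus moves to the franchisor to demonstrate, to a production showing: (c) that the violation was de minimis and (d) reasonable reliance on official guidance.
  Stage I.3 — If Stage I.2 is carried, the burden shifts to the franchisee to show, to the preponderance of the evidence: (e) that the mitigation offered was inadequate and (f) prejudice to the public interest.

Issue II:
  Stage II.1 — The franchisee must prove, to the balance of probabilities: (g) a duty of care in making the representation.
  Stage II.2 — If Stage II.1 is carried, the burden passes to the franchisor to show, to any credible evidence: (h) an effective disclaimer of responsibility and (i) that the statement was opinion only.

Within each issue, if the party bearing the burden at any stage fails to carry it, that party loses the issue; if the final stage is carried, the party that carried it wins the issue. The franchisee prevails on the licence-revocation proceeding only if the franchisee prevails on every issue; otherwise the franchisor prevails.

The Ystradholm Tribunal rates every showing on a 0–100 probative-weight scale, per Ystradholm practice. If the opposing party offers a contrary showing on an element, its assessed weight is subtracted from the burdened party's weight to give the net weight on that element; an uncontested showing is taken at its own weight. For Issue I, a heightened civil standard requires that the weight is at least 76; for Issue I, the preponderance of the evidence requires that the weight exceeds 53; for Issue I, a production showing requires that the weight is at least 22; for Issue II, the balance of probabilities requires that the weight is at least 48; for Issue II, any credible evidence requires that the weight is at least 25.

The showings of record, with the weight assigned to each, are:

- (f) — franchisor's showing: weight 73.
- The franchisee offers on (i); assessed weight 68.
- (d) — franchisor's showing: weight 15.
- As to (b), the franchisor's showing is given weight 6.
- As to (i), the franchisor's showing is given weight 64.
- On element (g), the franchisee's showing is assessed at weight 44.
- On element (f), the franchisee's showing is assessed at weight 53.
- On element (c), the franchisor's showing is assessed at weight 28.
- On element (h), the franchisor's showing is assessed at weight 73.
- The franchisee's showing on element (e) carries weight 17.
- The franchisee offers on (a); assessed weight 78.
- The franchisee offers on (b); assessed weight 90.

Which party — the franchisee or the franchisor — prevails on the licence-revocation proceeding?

franchisor

— Issue I —
Stage I.1 (franchisee, a heightened civil standard, weight is at least 76): (a) 78 ≥ 76 — meets; (b) net 90−6=84 ≥ 76 — meets.
  The franchisee carries Stage I.1; the franchisor now bears the burden.
Stage I.2 (franchisor, a production showing, weight is at least 22): (c) 28 ≥ 22 — meets; (d) 15 < 22 — fails.
  The franchisor does not carry Stage I.2.
The analysis ends at Stage I.2; the franchisee prevails on this issue.
— Issue II —
At Stage II.1 the franchisee must meet the balance of probabilities (weight is at least 48): on (g) the weight is 44, which does not reach 48, so (g) does not meet the standard.
  Stage II.1 not carried; the franchisee fails its burden.
The franchisor prevails on this issue.
Per-issue: Issue I → franchisee; Issue II → franchisor. The franchisee must prevail on every issue; overall, the franchisor prevails.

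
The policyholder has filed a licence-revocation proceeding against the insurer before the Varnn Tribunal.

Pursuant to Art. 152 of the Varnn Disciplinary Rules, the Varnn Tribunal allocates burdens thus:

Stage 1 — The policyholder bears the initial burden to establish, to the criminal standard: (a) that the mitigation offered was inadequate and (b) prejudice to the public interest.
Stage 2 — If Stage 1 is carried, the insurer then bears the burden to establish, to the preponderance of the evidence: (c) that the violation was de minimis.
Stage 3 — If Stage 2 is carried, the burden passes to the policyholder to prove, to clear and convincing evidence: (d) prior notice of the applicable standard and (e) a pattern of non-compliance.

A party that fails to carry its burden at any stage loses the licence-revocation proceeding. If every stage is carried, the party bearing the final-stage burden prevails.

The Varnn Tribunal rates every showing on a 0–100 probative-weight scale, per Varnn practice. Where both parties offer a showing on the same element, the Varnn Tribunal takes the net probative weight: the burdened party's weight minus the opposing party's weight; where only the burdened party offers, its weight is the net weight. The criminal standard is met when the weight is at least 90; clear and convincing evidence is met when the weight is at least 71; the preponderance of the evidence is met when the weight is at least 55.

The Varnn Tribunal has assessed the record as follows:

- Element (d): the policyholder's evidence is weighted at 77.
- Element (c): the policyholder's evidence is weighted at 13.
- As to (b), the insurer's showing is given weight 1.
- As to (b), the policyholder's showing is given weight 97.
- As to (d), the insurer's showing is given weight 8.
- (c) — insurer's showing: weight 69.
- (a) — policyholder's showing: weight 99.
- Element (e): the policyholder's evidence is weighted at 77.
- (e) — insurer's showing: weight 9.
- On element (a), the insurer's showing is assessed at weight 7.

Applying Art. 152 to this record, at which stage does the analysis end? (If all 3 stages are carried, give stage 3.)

stage 3

Stage 1 (policyholder, the criminal standard, weight is at least 90): (a) net 99−7=92 ≥ 90 — meets; (b) net 97−1=96 ≥ 90 — meets.
  The policyholder carries Stage 1; the insurer now bears the burden.
Stage 2 (insurer, the preponderance of the evidence, weight is at least 55): (c) net 69−13=56 ≥ 55 — meets.
  All elements met. The burden passes to the policyholder.
Stage 3 (policyholder, clear and convincing evidence, weight is at least 71): (d) net 77−8=69 < 71 — fails; (e) net 77−9=68 < 71 — fails.
  Not every element is met, so the policyholder fails to carry Stage 3.
The analysis ends at Stage 3; the insurer prevails.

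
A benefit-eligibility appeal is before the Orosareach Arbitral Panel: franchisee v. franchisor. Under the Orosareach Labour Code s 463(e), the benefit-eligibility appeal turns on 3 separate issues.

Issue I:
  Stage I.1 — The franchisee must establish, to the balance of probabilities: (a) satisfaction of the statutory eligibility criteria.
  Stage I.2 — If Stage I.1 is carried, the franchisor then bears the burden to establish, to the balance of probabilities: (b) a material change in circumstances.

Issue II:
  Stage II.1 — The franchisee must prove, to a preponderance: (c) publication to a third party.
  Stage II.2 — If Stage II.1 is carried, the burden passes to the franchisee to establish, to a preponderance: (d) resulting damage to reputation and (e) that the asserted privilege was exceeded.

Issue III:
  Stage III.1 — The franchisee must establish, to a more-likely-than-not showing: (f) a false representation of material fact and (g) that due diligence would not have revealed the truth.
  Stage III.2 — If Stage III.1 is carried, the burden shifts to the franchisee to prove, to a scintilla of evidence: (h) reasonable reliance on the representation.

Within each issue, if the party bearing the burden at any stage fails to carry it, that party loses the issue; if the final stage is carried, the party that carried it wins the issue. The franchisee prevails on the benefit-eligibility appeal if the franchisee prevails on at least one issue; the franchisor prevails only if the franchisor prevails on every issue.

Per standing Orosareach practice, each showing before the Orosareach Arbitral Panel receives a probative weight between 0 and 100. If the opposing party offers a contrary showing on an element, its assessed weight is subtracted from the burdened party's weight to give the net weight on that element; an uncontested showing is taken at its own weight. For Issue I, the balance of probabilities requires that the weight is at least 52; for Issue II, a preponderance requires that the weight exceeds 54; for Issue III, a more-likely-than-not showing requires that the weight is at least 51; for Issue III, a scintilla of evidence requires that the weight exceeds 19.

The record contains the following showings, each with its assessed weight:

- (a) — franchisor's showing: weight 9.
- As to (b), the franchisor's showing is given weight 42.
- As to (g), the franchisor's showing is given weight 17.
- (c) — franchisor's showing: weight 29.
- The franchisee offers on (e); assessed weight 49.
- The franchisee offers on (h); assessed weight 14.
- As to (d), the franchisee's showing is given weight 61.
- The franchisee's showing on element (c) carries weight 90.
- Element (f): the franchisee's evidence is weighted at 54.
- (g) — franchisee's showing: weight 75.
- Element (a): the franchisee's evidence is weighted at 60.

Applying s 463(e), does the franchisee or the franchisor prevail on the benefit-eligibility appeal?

franchisor

— Issue I —
Stage I.1 (franchisee, the balance of probabilities, weight is at least 52): (a) net 60−9=51 < 52 — fails.
  Not every element is met, so the franchisee fails to carry Stage I.1.
The analysis ends at Stage I.1; the franchisor prevails on this issue.
— Issue II —
Stage II.1 — burden on franchisee; standard: a preponderance (weight exceeds 54).
    (c): 90 − 29 = 61 > 54 [met]
  Stage II.1 is satisfied; the franchisee continues to bear the burden.
Stage II.2 — burden on franchisee; standard: a preponderance (weight exceeds 54).
    (d): 61 > 54 [met]
    (e): 49 ≤ 54 [not met]
  Not every element is met, so the franchisee fails to carry Stage II.2.
So the franchisor prevails on this issue.
— Issue III —
Stage III.1 — burden on franchisee; standard: a more-likely-than-not showing (weight is at least 51).
    (f): 54 ≥ 51 [met]
    (g): 75 − 17 = 58 ≥ 51 [met]
  Stage III.1 is satisfied; the franchisee continues to bear the burden.
Stage III.2 — burden on franchisee; standard: a scintilla of evidence (weight exceeds 19).
    (h): 14 ≤ 19 [not met]
  Stage III.2 not carried; the franchisee fails its burden.
So the franchisor prevails on this issue.
Per-issue: Issue I → franchisor; Issue II → franchisor; Issue III → franchisor. The franchisee must prevail on at least one issue; overall, the franchisor prevails.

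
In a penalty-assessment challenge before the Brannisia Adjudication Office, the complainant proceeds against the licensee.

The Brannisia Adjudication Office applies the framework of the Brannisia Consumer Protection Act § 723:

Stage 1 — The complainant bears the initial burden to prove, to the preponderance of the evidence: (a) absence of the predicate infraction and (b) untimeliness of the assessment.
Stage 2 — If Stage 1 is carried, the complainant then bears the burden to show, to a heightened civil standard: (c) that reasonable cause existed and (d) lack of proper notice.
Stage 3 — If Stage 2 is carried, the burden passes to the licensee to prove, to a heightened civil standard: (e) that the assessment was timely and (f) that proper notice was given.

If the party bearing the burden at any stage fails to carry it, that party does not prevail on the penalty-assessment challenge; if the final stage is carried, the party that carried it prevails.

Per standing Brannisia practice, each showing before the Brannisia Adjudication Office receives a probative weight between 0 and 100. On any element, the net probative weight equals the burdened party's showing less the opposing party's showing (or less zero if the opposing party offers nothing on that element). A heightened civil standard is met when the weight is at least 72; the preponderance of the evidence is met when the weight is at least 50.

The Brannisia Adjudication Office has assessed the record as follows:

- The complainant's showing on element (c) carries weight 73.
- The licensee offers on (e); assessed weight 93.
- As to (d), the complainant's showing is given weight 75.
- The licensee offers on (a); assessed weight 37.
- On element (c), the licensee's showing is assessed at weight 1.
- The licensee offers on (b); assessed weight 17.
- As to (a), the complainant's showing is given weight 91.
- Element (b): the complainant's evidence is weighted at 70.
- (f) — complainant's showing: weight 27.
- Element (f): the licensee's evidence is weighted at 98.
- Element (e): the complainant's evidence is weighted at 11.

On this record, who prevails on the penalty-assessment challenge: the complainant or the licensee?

complainant

Stage 1 — burden on complainant; standard: the preponderance of the evidence (weight is at least 50).
    (a): 91 − 37 = 54 ≥ 50 [met]
    (b): 70 − 17 = 53 ≥ 50 [met]
  Stage 1 is satisfied; the complainant continues to bear the burden.
Stage 2 — burden on complainant; standard: a heightened civil standard (weight is at least 72).
    (c): 73 − 1 = 72 ≥ 72 [met]
    (d): 75 ≥ 72 [met]
  Stage 2 is satisfied; the onus moves to the licensee.
Stage 3 — burden on licensee; standard: a heightened civil standard (weight is at least 72).
    (e): 93 − 11 = 82 ≥ 72 [met]
    (f): 98 − 27 = 71 < 72 [not met]
  Not every element is met, so the licensee fails to carry Stage 3.
The complainant prevails.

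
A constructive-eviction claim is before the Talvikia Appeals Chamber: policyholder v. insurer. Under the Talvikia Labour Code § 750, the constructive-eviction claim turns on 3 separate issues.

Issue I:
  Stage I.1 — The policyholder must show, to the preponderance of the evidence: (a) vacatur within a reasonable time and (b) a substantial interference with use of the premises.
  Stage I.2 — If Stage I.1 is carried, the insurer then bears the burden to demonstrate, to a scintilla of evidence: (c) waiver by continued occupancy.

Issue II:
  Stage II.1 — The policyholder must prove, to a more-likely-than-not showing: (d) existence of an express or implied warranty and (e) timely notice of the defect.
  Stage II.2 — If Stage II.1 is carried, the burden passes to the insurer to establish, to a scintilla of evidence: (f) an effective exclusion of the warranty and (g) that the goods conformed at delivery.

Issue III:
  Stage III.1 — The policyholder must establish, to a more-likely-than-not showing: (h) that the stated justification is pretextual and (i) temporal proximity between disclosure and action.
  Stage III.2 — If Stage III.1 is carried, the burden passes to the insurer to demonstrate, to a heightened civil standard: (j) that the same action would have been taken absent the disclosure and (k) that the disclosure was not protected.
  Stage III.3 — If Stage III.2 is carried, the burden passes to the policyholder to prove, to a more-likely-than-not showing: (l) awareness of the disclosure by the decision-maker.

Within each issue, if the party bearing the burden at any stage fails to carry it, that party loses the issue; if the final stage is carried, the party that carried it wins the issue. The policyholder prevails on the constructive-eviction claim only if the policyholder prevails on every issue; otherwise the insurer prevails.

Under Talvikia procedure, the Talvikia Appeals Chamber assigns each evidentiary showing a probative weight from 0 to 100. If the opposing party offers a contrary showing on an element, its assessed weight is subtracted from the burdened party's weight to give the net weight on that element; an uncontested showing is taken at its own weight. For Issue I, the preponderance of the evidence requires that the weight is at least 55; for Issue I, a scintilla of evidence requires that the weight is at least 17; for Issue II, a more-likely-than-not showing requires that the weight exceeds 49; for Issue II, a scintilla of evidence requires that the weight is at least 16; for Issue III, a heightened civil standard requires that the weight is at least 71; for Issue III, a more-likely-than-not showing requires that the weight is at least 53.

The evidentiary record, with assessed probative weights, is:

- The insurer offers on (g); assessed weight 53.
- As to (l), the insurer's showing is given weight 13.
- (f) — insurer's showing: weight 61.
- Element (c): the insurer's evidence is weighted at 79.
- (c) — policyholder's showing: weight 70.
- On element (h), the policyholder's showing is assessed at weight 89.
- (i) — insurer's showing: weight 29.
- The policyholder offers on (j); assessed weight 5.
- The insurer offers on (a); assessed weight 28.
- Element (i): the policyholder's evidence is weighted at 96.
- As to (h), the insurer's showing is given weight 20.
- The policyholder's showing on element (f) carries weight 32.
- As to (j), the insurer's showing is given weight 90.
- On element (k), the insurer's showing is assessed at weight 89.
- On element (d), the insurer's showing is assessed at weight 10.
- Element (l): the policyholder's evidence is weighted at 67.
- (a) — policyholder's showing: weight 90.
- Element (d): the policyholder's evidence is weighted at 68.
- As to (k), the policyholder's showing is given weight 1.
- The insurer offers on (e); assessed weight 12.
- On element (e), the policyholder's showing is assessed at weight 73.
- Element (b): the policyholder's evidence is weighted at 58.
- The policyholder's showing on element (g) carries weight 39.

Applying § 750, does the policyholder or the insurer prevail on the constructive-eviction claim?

policyholder

— Issue I —
Stage I.1 (policyholder, the preponderance of the evidence, weight is at least 55): (a) net 90−28=62 ≥ 55 — meets; (b) 58 ≥ 55 — meets.
  Stage I.1 carried; the burden shifts to the insurer.
Stage I.2 (insurer, a scintilla of evidence, weight is at least 17): (c) net 79−70=9 < 17 — fails.
  Not every element is met, so the insurer fails to carry Stage I.2.
The policyholder prevails on this issue.
— Issue II —
Stage II.1 — burden on policyholder; standard: a more-likely-than-not showing (weight exceeds 49).
    (d): 68 − 10 = 58 > 49 [met]
    (e): 73 − 12 = 61 > 49 [met]
  The policyholder carries Stage II.1; the insurer now bears the burden.
Stage II.2 — burden on insurer; standard: a scintilla of evidence (weight is at least 16).
    (f): 61 − 32 = 29 ≥ 16 [met]
    (g): 53 − 39 = 14 < 16 [not met]
  Not every element is met, so the insurer fails to carry Stage II.2.
The policyholder prevails on this issue.
— Issue III —
Stage III.1 (policyholder, a more-likely-than-not showing, weight is at least 53): (h) net 89−20=69 ≥ 53 — meets; (i) net 96−29=67 ≥ 53 — meets.
  The policyholder carries Stage III.1; the insurer now bears the burden.
Stage III.2 (insurer, a heightened civil standard, weight is at least 71): (j) net 90−5=85 ≥ 71 — meets; (k) net 89−1=88 ≥ 71 — meets.
  The insurer carries Stage III.2; the policyholder now bears the burden.
Stage III.3 (policyholder, a more-likely-than-not showing, weight is at least 53): (l) net 67−13=54 ≥ 53 — meets.
  All elements met at the final stage.
All stages carried — the policyholder prevails on this issue.
Per-issue: Issue I → policyholder; Issue II → policyholder; Issue III → policyholder. The policyholder must prevail on every issue; overall, the policyholder prevails.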